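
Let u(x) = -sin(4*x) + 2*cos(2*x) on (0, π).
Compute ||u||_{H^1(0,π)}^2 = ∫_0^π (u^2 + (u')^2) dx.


||u||_{H^1(0,π)}^2 = 37*π/2

u'(x) = -4*sin(2*x) - 4*cos(4*x).
Expand u² and (u')² and integrate term by term on (0, π), using: for integers n ≥ 1, ∫_0^π sin²(nx) dx = ∫_0^π cos²(nx) dx = π/2; for n ≠ n', ∫_0^π sin(nx)sin(n'x) dx = ∫_0^π cos(nx)cos(n'x) dx = 0; and by product-to-sum, ∫_0^π sin(nx)cos(n'x) dx = ½∫_0^π [sin((n+n')x) + sin((n−n')x)] dx, which is 0 when n+n' is even and 2n/(n²−n'²) when n+n' is odd (it need not vanish on (0, π)).
  u² squared terms: (-1)²·∫sin(4x)² dx = 1·π/2 = π/2;  (2)²·∫cos(2x)² dx = 4·π/2 = 2*π.
  u² cross terms: 2·(-1)·(2)·∫sin(4x)·cos(2x) dx = -4·(0) = 0.
  So ∫_0^π u² dx = π/2 + 2*π + 0 = 5*π/2.
  (u')² squared terms: (-4)²·∫cos(4x)² dx = 16·π/2 = 8*π;  (-4)²·∫sin(2x)² dx = 16·π/2 = 8*π.
  (u')² cross terms: 2·(-4)·(-4)·∫cos(4x)·sin(2x) dx = 32·(0) = 0.
  So ∫_0^π (u')² dx = 8*π + 8*π + 0 = 16*π.
||u||_{H^1}^2 = (5*π/2) + (16*π) = 37*π/2.


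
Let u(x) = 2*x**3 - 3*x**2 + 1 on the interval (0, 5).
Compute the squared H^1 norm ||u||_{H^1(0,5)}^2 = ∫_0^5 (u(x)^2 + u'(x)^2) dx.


||u||_{H^1}^2 = 225035/7

The H^1 norm (squared) on an interval (0, L) is
  ||u||_{H^1}^2 = ∫_0^L u(x)^2 dx + ∫_0^L u'(x)^2 dx.
Compute u'(x) = 6*x**2 - 6*x.
Then u(x)^2 = 4*x**6 - 12*x**5 + 9*x**4 + 4*x**3 - 6*x**2 + 1 and u'(x)^2 = 36*x**4 - 72*x**3 + 36*x**2.
Integrate each monomial from 0 to 5 using ∫_0^5 c·x^n dx = c·5^(n+1)/(n+1):
  ∫_0^5 u(x)^2 dx = ∫_0^5 (4*x^6 - 12*x^5 + 9*x^4 + 4*x^3 - 6*x^2 + 1) dx. Term by term:
    ∫_0^5 4*x^6 dx = 312500/7;  ∫_0^5 -12*x^5 dx = -31250;  ∫_0^5 9*x^4 dx = 5625;
    ∫_0^5 4*x^3 dx = 625;  ∫_0^5 -6*x^2 dx = -250;  ∫_0^5 1 dx = 5.
  Sum: 312500/7 − 31250 + 5625 + 625 − 250 + 5 = 135785/7.
  ∫_0^5 u'(x)^2 dx = ∫_0^5 (36*x^4 - 72*x^3 + 36*x^2) dx. Term by term:
    ∫_0^5 36*x^4 dx = 22500;  ∫_0^5 -72*x^3 dx = -11250;  ∫_0^5 36*x^2 dx = 1500.
  Sum: 22500 − 11250 + 1500 = 12750.
Adding: ||u||_{H^1}^2 = 135785/7 + 12750 = 225035/7.


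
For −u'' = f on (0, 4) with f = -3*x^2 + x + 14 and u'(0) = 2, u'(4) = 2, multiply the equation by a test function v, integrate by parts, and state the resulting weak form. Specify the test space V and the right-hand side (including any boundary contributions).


V = H^1(0, 4) (v unrestricted at boundary; u is determined up to an additive constant); weak form: ∫_0^4 u'v' dx = ∫_0^4 (-3*x^2 + x + 14) v dx + 2·v(4) − 2·v(0) for all v ∈ V.

Multiply both sides by a test function v and integrate from 0 to 4:
  ∫_0^4 −u''(x) v(x) dx = ∫_0^4 f(x) v(x) dx.
Integrate the LHS by parts once:
  ∫_0^4 −u'' v dx = −[u'(x) v(x)]_0^4 + ∫_0^4 u'(x) v'(x) dx.
Thus ∫_0^4 u'(x) v'(x) dx = ∫_0^4 f(x) v(x) dx + [u'(x) v(x)]_0^4.
Choose V so that boundary terms are either known or forced to vanish.
u has inhomogeneous Neumann u'(0) = 2, u'(4) = 2. [u' v]_0^4 = (2)·v(4) − (2)·v(0) = 2·v(4) − 2·v(0). Take V = H^1(0, 4); boundary term becomes part of RHS.
Weak formulation: find u (satisfying any essential BC) such that ∫_0^4 u'(x) v'(x) dx = ∫_0^4 f v dx + 2·v(4) − 2·v(0) for all v ∈ V (Neumann data are natural BCs: they enter the RHS as boundary terms).
Substituting f(x) = -3*x^2 + x + 14, the right-hand side is ∫_0^4 (-3*x^2 + x + 14) v dx + 2·v(4) − 2·v(0).
Compatibility check (pure Neumann): taking v ≡ 1 ∈ V gives 0 = ∫_0^4 f dx + (2) − (2), i.e. ∫_0^4 f dx must equal u'(0) − u'(4) = 0. Indeed ∫_0^4 (-3*x^2 + x + 14) dx = 0, so the data are compatible. The solution is then unique only up to an additive constant (fix it e.g. by requiring ∫_0^4 u dx = 0).


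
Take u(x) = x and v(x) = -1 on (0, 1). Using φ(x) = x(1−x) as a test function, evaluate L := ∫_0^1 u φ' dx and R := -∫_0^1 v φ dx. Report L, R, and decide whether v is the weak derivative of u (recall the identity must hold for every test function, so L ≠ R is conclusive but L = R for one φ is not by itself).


LHS = -1/6, RHS = 1/6. No, v is not the weak derivative of u.

u(x) = x, classical derivative u'(x) = 1.
φ(x) = x(1−x), so φ'(x) = 1 - 2*x.
Note φ(0) = φ(1) = 0, so the boundary term u·φ vanishes.
LHS = ∫_0^1 u(x) φ'(x) dx = ∫_0^1 (-2*x^2 + x) dx. Term by term:
  ∫_0^1 -2*x^2 dx = -2/3;  ∫_0^1 x dx = 1/2.
Sum: -2/3 + 1/2 = -1/6.
So LHS = -1/6.
∫_0^1 v(x) φ(x) dx = ∫_0^1 (x^2 - x) dx. Term by term:
  ∫_0^1 x^2 dx = 1/3;  ∫_0^1 -x dx = -1/2.
Sum: 1/3 − 1/2 = -1/6.
So RHS = -∫_0^1 v(x) φ(x) dx = 1/6.
LHS − RHS = -1/3 ≠ 0, so the identity fails.
(For a valid weak derivative the identity must hold for EVERY test function, in particular this one. The failure shows v is NOT the weak derivative of u.)
Correct weak derivative would be u'(x) = 1.


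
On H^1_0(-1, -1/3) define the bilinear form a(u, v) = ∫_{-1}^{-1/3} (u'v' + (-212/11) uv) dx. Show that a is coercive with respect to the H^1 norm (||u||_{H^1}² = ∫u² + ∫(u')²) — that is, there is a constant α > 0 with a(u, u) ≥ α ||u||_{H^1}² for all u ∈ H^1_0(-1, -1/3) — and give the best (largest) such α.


α = (-848 + 99*π^2)/(11*(4 + 9*π^2))

Coercivity of a(·,·) on H^1_0(-1, -1/3) means a(u, u) ≥ α ||u||_{H^1}² for every u ∈ H^1_0.
The interval has length L = 2/3, and Poincaré/coercivity depend only on L. Here a(u, u) = ∫(u')² + (-212/11)·∫u².
Here c = -212/11 < 0 with |c| < (π/L)² = 9*π^2/4, so coercivity still holds. The condition a(u,u) ≥ α||u||_{H^1}² reads (1−α)∫(u')² ≥ (α−c)∫u². Any admissible α is ≤ 1 (rapidly oscillating u have ∫u²/∫(u')² → 0), and α = 1 would force 0 ≥ (1−c)∫u², impossible since c < 1; so 1−α > 0. By the sharp Poincaré inequality on H^1_0 of an interval of length L, ∫(u')² ≥ (π/L)²∫u² with equality for the first sine mode sin(π(x−x₀)/L) (x₀ the left endpoint), so the inequality holds for all u iff (1−α)(π/L)² ≥ α − c, i.e. α ≤ ((π/L)² + c)/((π/L)² + 1) = (1 + c(L/π)²)/(1 + (L/π)²). (Direct route, valid since c ≤ 0: Poincaré gives c∫u² ≥ c(L/π)²∫(u')², so a(u,u) ≥ (1 + c(L/π)²)∫(u')², while ||u||_{H^1}² ≤ (1 + (L/π)²)∫(u')²; dividing yields the same α.) With (π/L)² = 9*π^2/4 and c = -212/11, the largest admissible constant is α = ((π/L)² + c)/((π/L)² + 1).
Simplifying, α = (-848 + 99*π^2)/(11*(4 + 9*π^2)).


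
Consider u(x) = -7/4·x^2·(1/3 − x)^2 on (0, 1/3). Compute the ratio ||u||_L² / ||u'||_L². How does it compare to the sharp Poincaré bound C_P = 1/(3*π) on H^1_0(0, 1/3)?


||u||_L² / ||u'||_L² = sqrt(3)/18 < C_P = 1/(3*π).

u(x) = -7/4·x^2·(1/3 − x)^2, so u'(x) = 7*x*(-18*x^2 + 9*x - 1)/18.
u(x) = -7/4·x^2·(1/3 − x)^2 vanishes at x = 0 and x = 1/3, so u ∈ H^1_0(0, 1/3). Differentiate via the product rule and integrate the resulting polynomials term by term.
  ∫_0^1/3 u² dx = ∫_0^1/3 (49*x^8/16 - 49*x^7/12 + 49*x^6/24 - 49*x^5/108 + 49*x^4/1296) dx. Term by term:
    ∫_0^1/3 49*x^8/16 dx = 49/2834352;  ∫_0^1/3 -49*x^7/12 dx = -49/629856;  ∫_0^1/3 49*x^6/24 dx = 7/52488;
    ∫_0^1/3 -49*x^5/108 dx = -49/472392;  ∫_0^1/3 49*x^4/1296 dx = 49/1574640.
  Sum: 49/2834352 − 49/629856 + 7/52488 − 49/472392 + 49/1574640 = 7/28343520.
  ∫_0^1/3 (u')² dx = ∫_0^1/3 (49*x^6 - 49*x^5 + 637*x^4/36 - 49*x^3/18 + 49*x^2/324) dx. Term by term:
    ∫_0^1/3 49*x^6 dx = 7/2187;  ∫_0^1/3 -49*x^5 dx = -49/4374;  ∫_0^1/3 637*x^4/36 dx = 637/43740;
    ∫_0^1/3 -49*x^3/18 dx = -49/5832;  ∫_0^1/3 49*x^2/324 dx = 49/26244.
  Sum: 7/2187 − 49/4374 + 637/43740 − 49/5832 + 49/26244 = 7/262440.
∫_0^1/3 u² dx = 7/28343520, so ||u||_L² = sqrt(210)/29160.
∫_0^1/3 (u')² dx = 7/262440, so ||u'||_L² = sqrt(70)/1620.
Ratio ||u||_L² / ||u'||_L² = sqrt(3)/18.
Sharp Poincaré constant on H^1_0(0, 1/3) is C_P = L/π = 1/(3*π), achieved by sin(3*π·x).
A polynomial bump cannot attain the sharp Poincaré constant (only the first sine eigenfunction does), so the ratio is strictly less than C_P, consistent with ||u||_L² ≤ C_P ||u'||_L².


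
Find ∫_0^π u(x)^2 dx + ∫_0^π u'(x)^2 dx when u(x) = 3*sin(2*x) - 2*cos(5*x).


||u||_{H^1(0,π)}^2 = 416/7 + 149*π/2

u'(x) = 10*sin(5*x) + 6*cos(2*x).
Expand u² and (u')² and integrate term by term on (0, π), using: for integers n ≥ 1, ∫_0^π sin²(nx) dx = ∫_0^π cos²(nx) dx = π/2; for n ≠ n', ∫_0^π sin(nx)sin(n'x) dx = ∫_0^π cos(nx)cos(n'x) dx = 0; and by product-to-sum, ∫_0^π sin(nx)cos(n'x) dx = ½∫_0^π [sin((n+n')x) + sin((n−n')x)] dx, which is 0 when n+n' is even and 2n/(n²−n'²) when n+n' is odd (it need not vanish on (0, π)).
  u² squared terms: (-2)²·∫cos(5x)² dx = 4·π/2 = 2*π;  (3)²·∫sin(2x)² dx = 9·π/2 = 9*π/2.
  u² cross terms: 2·(-2)·(3)·∫cos(5x)·sin(2x) dx = -12·(-4/21) = 16/7.
  So ∫_0^π u² dx = 2*π + 9*π/2 + 16/7 = 16/7 + 13*π/2.
  (u')² squared terms: (6)²·∫cos(2x)² dx = 36·π/2 = 18*π;  (10)²·∫sin(5x)² dx = 100·π/2 = 50*π.
  (u')² cross terms: 2·(6)·(10)·∫cos(2x)·sin(5x) dx = 120·(10/21) = 400/7.
  So ∫_0^π (u')² dx = 18*π + 50*π + 400/7 = 400/7 + 68*π.
||u||_{H^1}^2 = (16/7 + 13*π/2) + (400/7 + 68*π) = 416/7 + 149*π/2.


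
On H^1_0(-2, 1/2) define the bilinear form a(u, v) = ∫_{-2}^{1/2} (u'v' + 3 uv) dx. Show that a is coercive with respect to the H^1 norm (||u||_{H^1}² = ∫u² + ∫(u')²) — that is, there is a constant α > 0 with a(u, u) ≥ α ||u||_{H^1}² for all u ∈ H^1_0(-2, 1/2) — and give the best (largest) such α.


α = 1

Coercivity of a(·,·) on H^1_0(-2, 1/2) means a(u, u) ≥ α ||u||_{H^1}² for every u ∈ H^1_0.
The interval has length L = 5/2, and Poincaré/coercivity depend only on L. Here a(u, u) = ∫(u')² + (3)·∫u².
Here c = 3 ≥ 1, so a(u,u) = ∫(u')² + c∫u² ≥ ∫(u')² + ∫u² = ||u||_{H^1}², i.e. α = 1 works. No larger α is possible: a(u,u) ≥ α||u||_{H^1}² means (1−α)∫(u')² ≥ (α−c)∫u², and for the modes u_n = sin(nπ(x−x₀)/L) (x₀ the left endpoint) one has ∫u_n²/∫(u_n')² = (L/(nπ))² → 0, so a(u_n,u_n)/||u_n||_{H^1}² → 1. Hence the optimal constant is α = 1.
Therefore α = 1.


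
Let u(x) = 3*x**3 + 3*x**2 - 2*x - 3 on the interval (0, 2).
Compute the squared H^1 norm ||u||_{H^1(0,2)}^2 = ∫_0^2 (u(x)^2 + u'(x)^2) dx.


||u||_{H^1}^2 = 118906/105

The H^1 norm (squared) on an interval (0, L) is
  ||u||_{H^1}^2 = ∫_0^L u(x)^2 dx + ∫_0^L u'(x)^2 dx.
Compute u'(x) = 9*x**2 + 6*x - 2.
Then u(x)^2 = 9*x**6 + 18*x**5 - 3*x**4 - 30*x**3 - 14*x**2 + 12*x + 9 and u'(x)^2 = 81*x**4 + 108*x**3 - 24*x + 4.
Integrate each monomial from 0 to 2 using ∫_0^2 c·x^n dx = c·2^(n+1)/(n+1):
  ∫_0^2 u(x)^2 dx = ∫_0^2 (9*x^6 + 18*x^5 - 3*x^4 - 30*x^3 - 14*x^2 + 12*x + 9) dx. Term by term:
    ∫_0^2 9*x^6 dx = 1152/7;  ∫_0^2 18*x^5 dx = 192;  ∫_0^2 -3*x^4 dx = -96/5;
    ∫_0^2 -30*x^3 dx = -120;  ∫_0^2 -14*x^2 dx = -112/3;  ∫_0^2 12*x dx = 24;
    ∫_0^2 9 dx = 18.
  Sum: 1152/7 + 192 − 96/5 − 120 − 112/3 + 24 + 18 = 23314/105.
  ∫_0^2 u'(x)^2 dx = ∫_0^2 (81*x^4 + 108*x^3 - 24*x + 4) dx. Term by term:
    ∫_0^2 81*x^4 dx = 2592/5;  ∫_0^2 108*x^3 dx = 432;  ∫_0^2 -24*x dx = -48;
    ∫_0^2 4 dx = 8.
  Sum: 2592/5 + 432 − 48 + 8 = 4552/5.
Adding: ||u||_{H^1}^2 = 23314/105 + 4552/5 = 118906/105.


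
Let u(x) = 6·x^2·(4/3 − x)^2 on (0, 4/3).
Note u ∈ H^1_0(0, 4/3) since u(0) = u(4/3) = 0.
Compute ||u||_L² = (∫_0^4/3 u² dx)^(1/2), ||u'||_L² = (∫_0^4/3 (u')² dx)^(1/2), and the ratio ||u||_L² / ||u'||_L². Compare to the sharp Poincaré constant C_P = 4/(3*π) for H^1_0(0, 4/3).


||u||_L² / ||u'||_L² = 2*sqrt(3)/9 < C_P = 4/(3*π).

u(x) = 6·x^2·(4/3 − x)^2, so u'(x) = 8*x*(3*x - 4)*(3*x - 2)/3.
u(x) = 6·x^2·(4/3 − x)^2 vanishes at x = 0 and x = 4/3, so u ∈ H^1_0(0, 4/3). Differentiate via the product rule and integrate the resulting polynomials term by term.
  ∫_0^4/3 u² dx = ∫_0^4/3 (36*x^8 - 192*x^7 + 384*x^6 - 1024*x^5/3 + 1024*x^4/9) dx. Term by term:
    ∫_0^4/3 36*x^8 dx = 1048576/19683;  ∫_0^4/3 -192*x^7 dx = -524288/2187;  ∫_0^4/3 384*x^6 dx = 2097152/5103;
    ∫_0^4/3 -1024*x^5/3 dx = -2097152/6561;  ∫_0^4/3 1024*x^4/9 dx = 1048576/10935.
  Sum: 1048576/19683 − 524288/2187 + 2097152/5103 − 2097152/6561 + 1048576/10935 = 524288/688905.
  ∫_0^4/3 (u')² dx = ∫_0^4/3 (576*x^6 - 2304*x^5 + 3328*x^4 - 2048*x^3 + 4096*x^2/9) dx. Term by term:
    ∫_0^4/3 576*x^6 dx = 1048576/1701;  ∫_0^4/3 -2304*x^5 dx = -524288/243;  ∫_0^4/3 3328*x^4 dx = 3407872/1215;
    ∫_0^4/3 -2048*x^3 dx = -131072/81;  ∫_0^4/3 4096*x^2/9 dx = 262144/729.
  Sum: 1048576/1701 − 524288/243 + 3407872/1215 − 131072/81 + 262144/729 = 131072/25515.
∫_0^4/3 u² dx = 524288/688905, so ||u||_L² = 512*sqrt(210)/8505.
∫_0^4/3 (u')² dx = 131072/25515, so ||u'||_L² = 256*sqrt(70)/945.
Ratio ||u||_L² / ||u'||_L² = 2*sqrt(3)/9.
Sharp Poincaré constant on H^1_0(0, 4/3) is C_P = L/π = 4/(3*π), achieved by sin(3*π/4·x).
A polynomial bump cannot attain the sharp Poincaré constant (only the first sine eigenfunction does), so the ratio is strictly less than C_P, consistent with ||u||_L² ≤ C_P ||u'||_L².


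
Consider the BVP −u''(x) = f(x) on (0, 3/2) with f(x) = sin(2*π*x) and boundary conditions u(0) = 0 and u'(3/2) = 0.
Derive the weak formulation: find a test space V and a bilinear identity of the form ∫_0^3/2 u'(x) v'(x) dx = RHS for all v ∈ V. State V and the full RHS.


V = {v ∈ H^1(0, 3/2) : v(0) = 0} (test functions vanish at x = 0 where u is specified); weak form: ∫_0^3/2 u'v' dx = ∫_0^3/2 (sin(2*π*x)) v dx for all v ∈ V.

Multiply both sides by a test function v and integrate from 0 to 3/2:
  ∫_0^3/2 −u''(x) v(x) dx = ∫_0^3/2 f(x) v(x) dx.
Integrate the LHS by parts once:
  ∫_0^3/2 −u'' v dx = −[u'(x) v(x)]_0^3/2 + ∫_0^3/2 u'(x) v'(x) dx.
Thus ∫_0^3/2 u'(x) v'(x) dx = ∫_0^3/2 f(x) v(x) dx + [u'(x) v(x)]_0^3/2.
Choose V so that boundary terms are either known or forced to vanish.
Mixed BC: u(0) = 0 (Dirichlet) and u'(3/2) = 0 (Neumann). Define V = {v ∈ H^1(0, 3/2) : v(0) = 0}. Then [u' v]_0^3/2 = u'(3/2)·v(3/2) − u'(0)·0 = 0.
Weak formulation: find u (satisfying any essential BC) such that ∫_0^3/2 u'(x) v'(x) dx = ∫_0^3/2 f v dx for all v ∈ V (Dirichlet at 0 absorbed into V; the Neumann datum at x = 3/2 is zero, so no boundary term remains).
Substituting f(x) = sin(2*π*x), the right-hand side is ∫_0^3/2 (sin(2*π*x)) v dx.


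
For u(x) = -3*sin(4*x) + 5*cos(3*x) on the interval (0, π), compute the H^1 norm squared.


||u||_{H^1(0,π)}^2 = -2400/7 + 403*π/2

u'(x) = -15*sin(3*x) - 12*cos(4*x).
Expand u² and (u')² and integrate term by term on (0, π), using: for integers n ≥ 1, ∫_0^π sin²(nx) dx = ∫_0^π cos²(nx) dx = π/2; for n ≠ n', ∫_0^π sin(nx)sin(n'x) dx = ∫_0^π cos(nx)cos(n'x) dx = 0; and by product-to-sum, ∫_0^π sin(nx)cos(n'x) dx = ½∫_0^π [sin((n+n')x) + sin((n−n')x)] dx, which is 0 when n+n' is even and 2n/(n²−n'²) when n+n' is odd (it need not vanish on (0, π)).
  u² squared terms: (-3)²·∫sin(4x)² dx = 9·π/2 = 9*π/2;  (5)²·∫cos(3x)² dx = 25·π/2 = 25*π/2.
  u² cross terms: 2·(-3)·(5)·∫sin(4x)·cos(3x) dx = -30·(8/7) = -240/7.
  So ∫_0^π u² dx = 9*π/2 + 25*π/2 − 240/7 = -240/7 + 17*π.
  (u')² squared terms: (-15)²·∫sin(3x)² dx = 225·π/2 = 225*π/2;  (-12)²·∫cos(4x)² dx = 144·π/2 = 72*π.
  (u')² cross terms: 2·(-15)·(-12)·∫sin(3x)·cos(4x) dx = 360·(-6/7) = -2160/7.
  So ∫_0^π (u')² dx = 225*π/2 + 72*π − 2160/7 = -2160/7 + 369*π/2.
||u||_{H^1}^2 = (-240/7 + 17*π) + (-2160/7 + 369*π/2) = -2400/7 + 403*π/2.


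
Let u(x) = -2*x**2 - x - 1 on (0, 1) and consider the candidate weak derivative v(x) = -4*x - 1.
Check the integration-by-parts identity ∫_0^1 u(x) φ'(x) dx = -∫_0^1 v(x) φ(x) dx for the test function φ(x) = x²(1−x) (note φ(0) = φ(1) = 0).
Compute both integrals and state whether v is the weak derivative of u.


LHS = 17/60, RHS = 17/60. Yes, v = u' weakly.

u(x) = -2*x**2 - x - 1, classical derivative u'(x) = -4*x - 1.
φ(x) = x²(1−x), so φ'(x) = x*(2 - 3*x).
Note φ(0) = φ(1) = 0, so the boundary term u·φ vanishes.
LHS = ∫_0^1 u(x) φ'(x) dx = ∫_0^1 (6*x^4 - x^3 + x^2 - 2*x) dx. Term by term:
  ∫_0^1 6*x^4 dx = 6/5;  ∫_0^1 -x^3 dx = -1/4;  ∫_0^1 x^2 dx = 1/3;
  ∫_0^1 -2*x dx = -1.
Sum: 6/5 − 1/4 + 1/3 − 1 = 17/60.
So LHS = 17/60.
∫_0^1 v(x) φ(x) dx = ∫_0^1 (4*x^4 - 3*x^3 - x^2) dx. Term by term:
  ∫_0^1 4*x^4 dx = 4/5;  ∫_0^1 -3*x^3 dx = -3/4;  ∫_0^1 -x^2 dx = -1/3.
Sum: 4/5 − 3/4 − 1/3 = -17/60.
So RHS = -∫_0^1 v(x) φ(x) dx = 17/60.
LHS = RHS, so the identity holds for this test φ.
Moreover u is smooth here and v(x) = u'(x) = -4*x - 1 pointwise, so the identity holds for every test function. Hence v is the weak derivative of u.


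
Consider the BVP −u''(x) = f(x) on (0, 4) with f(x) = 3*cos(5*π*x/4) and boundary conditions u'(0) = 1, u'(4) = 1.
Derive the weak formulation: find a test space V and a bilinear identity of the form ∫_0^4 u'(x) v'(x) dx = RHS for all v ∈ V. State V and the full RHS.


V = H^1(0, 4) (v unrestricted at boundary; u is determined up to an additive constant); weak form: ∫_0^4 u'v' dx = ∫_0^4 (3*cos(5*π*x/4)) v dx + v(4) − v(0) for all v ∈ V.

Multiply both sides by a test function v and integrate from 0 to 4:
  ∫_0^4 −u''(x) v(x) dx = ∫_0^4 f(x) v(x) dx.
Integrate the LHS by parts once:
  ∫_0^4 −u'' v dx = −[u'(x) v(x)]_0^4 + ∫_0^4 u'(x) v'(x) dx.
Thus ∫_0^4 u'(x) v'(x) dx = ∫_0^4 f(x) v(x) dx + [u'(x) v(x)]_0^4.
Choose V so that boundary terms are either known or forced to vanish.
u has inhomogeneous Neumann u'(0) = 1, u'(4) = 1. [u' v]_0^4 = (1)·v(4) − (1)·v(0) = v(4) − v(0). Take V = H^1(0, 4); boundary term becomes part of RHS.
Weak formulation: find u (satisfying any essential BC) such that ∫_0^4 u'(x) v'(x) dx = ∫_0^4 f v dx + v(4) − v(0) for all v ∈ V (Neumann data are natural BCs: they enter the RHS as boundary terms).
Substituting f(x) = 3*cos(5*π*x/4), the right-hand side is ∫_0^4 (3*cos(5*π*x/4)) v dx + v(4) − v(0).
Compatibility check (pure Neumann): taking v ≡ 1 ∈ V gives 0 = ∫_0^4 f dx + (1) − (1), i.e. ∫_0^4 f dx must equal u'(0) − u'(4) = 0. Indeed ∫_0^4 (3*cos(5*π*x/4)) dx = 0, so the data are compatible. The solution is then unique only up to an additive constant (fix it e.g. by requiring ∫_0^4 u dx = 0).


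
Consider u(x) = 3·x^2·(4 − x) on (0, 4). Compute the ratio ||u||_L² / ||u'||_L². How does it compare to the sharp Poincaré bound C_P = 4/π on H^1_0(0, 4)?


||u||_L² / ||u'||_L² = 2*sqrt(14)/7 < C_P = 4/π.

u(x) = 3·x^2·(4 − x), so u'(x) = 3*x*(8 - 3*x).
u(x) = 3·x^2·(4 − x) vanishes at x = 0 and x = 4, so u ∈ H^1_0(0, 4). Differentiate via the product rule and integrate the resulting polynomials term by term.
  ∫_0^4 u² dx = ∫_0^4 (9*x^6 - 72*x^5 + 144*x^4) dx. Term by term:
    ∫_0^4 9*x^6 dx = 147456/7;  ∫_0^4 -72*x^5 dx = -49152;  ∫_0^4 144*x^4 dx = 147456/5.
  Sum: 147456/7 − 49152 + 147456/5 = 49152/35.
  ∫_0^4 (u')² dx = ∫_0^4 (81*x^4 - 432*x^3 + 576*x^2) dx. Term by term:
    ∫_0^4 81*x^4 dx = 82944/5;  ∫_0^4 -432*x^3 dx = -27648;  ∫_0^4 576*x^2 dx = 12288.
  Sum: 82944/5 − 27648 + 12288 = 6144/5.
∫_0^4 u² dx = 49152/35, so ||u||_L² = 128*sqrt(105)/35.
∫_0^4 (u')² dx = 6144/5, so ||u'||_L² = 32*sqrt(30)/5.
Ratio ||u||_L² / ||u'||_L² = 2*sqrt(14)/7.
Sharp Poincaré constant on H^1_0(0, 4) is C_P = L/π = 4/π, achieved by sin(π/4·x).
A polynomial bump cannot attain the sharp Poincaré constant (only the first sine eigenfunction does), so the ratio is strictly less than C_P, consistent with ||u||_L² ≤ C_P ||u'||_L².


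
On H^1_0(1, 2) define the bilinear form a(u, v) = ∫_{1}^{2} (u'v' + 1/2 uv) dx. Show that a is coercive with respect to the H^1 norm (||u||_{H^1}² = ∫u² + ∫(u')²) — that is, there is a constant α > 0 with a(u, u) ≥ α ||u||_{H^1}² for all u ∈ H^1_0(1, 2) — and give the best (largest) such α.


α = (1/2 + π^2)/(1 + π^2)

Coercivity of a(·,·) on H^1_0(1, 2) means a(u, u) ≥ α ||u||_{H^1}² for every u ∈ H^1_0.
The interval has length L = 1, and Poincaré/coercivity depend only on L. Here a(u, u) = ∫(u')² + (1/2)·∫u².
Here 0 < c = 1/2 < 1. The condition a(u,u) ≥ α||u||_{H^1}² reads (1−α)∫(u')² ≥ (α−c)∫u². Any admissible α is ≤ 1 (rapidly oscillating u have ∫u²/∫(u')² → 0), and α = 1 would force 0 ≥ (1−c)∫u², impossible since c < 1; so 1−α > 0. By the sharp Poincaré inequality on H^1_0 of an interval of length L, ∫(u')² ≥ (π/L)²∫u² with equality for the first sine mode sin(π(x−x₀)/L) (x₀ the left endpoint), so the inequality holds for all u iff (1−α)(π/L)² ≥ α − c, i.e. α ≤ ((π/L)² + c)/((π/L)² + 1) = (1 + c(L/π)²)/(1 + (L/π)²). With (π/L)² = π^2 and c = 1/2, the largest admissible constant is α = ((π/L)² + c)/((π/L)² + 1).
Simplifying, α = (1/2 + π^2)/(1 + π^2).


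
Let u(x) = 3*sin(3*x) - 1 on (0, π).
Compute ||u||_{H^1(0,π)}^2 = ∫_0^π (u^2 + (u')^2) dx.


||u||_{H^1(0,π)}^2 = -4 + 46*π

u'(x) = 9*cos(3*x).
Expand u² and (u')² and integrate term by term on (0, π), using: for integers n ≥ 1, ∫_0^π sin²(nx) dx = ∫_0^π cos²(nx) dx = π/2; for n ≠ n', ∫_0^π sin(nx)sin(n'x) dx = ∫_0^π cos(nx)cos(n'x) dx = 0; and by product-to-sum, ∫_0^π sin(nx)cos(n'x) dx = ½∫_0^π [sin((n+n')x) + sin((n−n')x)] dx, which is 0 when n+n' is even and 2n/(n²−n'²) when n+n' is odd (it need not vanish on (0, π)). For the constant mode: ∫_0^π 1 dx = π, ∫_0^π cos(nx) dx = 0, ∫_0^π sin(nx) dx = (1−(−1)^n)/n.
  u² squared terms: (-1)²·∫1 dx = 1·π = π;  (3)²·∫sin(3x)² dx = 9·π/2 = 9*π/2.
  u² cross terms: 2·(-1)·(3)·∫1·sin(3x) dx = -6·(2/3) = -4.
  So ∫_0^π u² dx = π + 9*π/2 − 4 = -4 + 11*π/2.
  (u')² squared terms: (9)²·∫cos(3x)² dx = 81·π/2 = 81*π/2.
  So ∫_0^π (u')² dx = 81*π/2.
||u||_{H^1}^2 = (-4 + 11*π/2) + (81*π/2) = -4 + 46*π.


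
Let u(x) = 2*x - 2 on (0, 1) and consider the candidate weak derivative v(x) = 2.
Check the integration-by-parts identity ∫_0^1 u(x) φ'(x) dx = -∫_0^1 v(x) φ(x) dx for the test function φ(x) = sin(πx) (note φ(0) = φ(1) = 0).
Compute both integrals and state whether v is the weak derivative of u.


LHS = -4/π, RHS = -4/π. Yes, v = u' weakly.

u(x) = 2*x - 2, classical derivative u'(x) = 2.
φ(x) = sin(πx), so φ'(x) = π*cos(π*x).
Note φ(0) = φ(1) = 0, so the boundary term u·φ vanishes.
LHS = ∫_0^1 u(x) φ'(x) dx = ∫_0^1 (2*π*x*cos(π*x) - 2*π*cos(π*x)) dx. Term by term:
  ∫_0^1 -2*π*cos(π*x) dx = 0;  ∫_0^1 2*π*x*cos(π*x) dx = -4/π.
Sum: 0 − 4/π = -4/π.
So LHS = -4/π.
∫_0^1 v(x) φ(x) dx = ∫_0^1 (2*sin(π*x)) dx. Term by term:
  ∫_0^1 2*sin(π*x) dx = 4/π.
So RHS = -∫_0^1 v(x) φ(x) dx = -4/π.
LHS = RHS, so the identity holds for this test φ.
Moreover u is smooth here and v(x) = u'(x) = 2 pointwise, so the identity holds for every test function. Hence v is the weak derivative of u.


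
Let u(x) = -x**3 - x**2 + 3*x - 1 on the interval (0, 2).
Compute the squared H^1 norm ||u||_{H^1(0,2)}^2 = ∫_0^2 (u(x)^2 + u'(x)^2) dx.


||u||_{H^1}^2 = 7688/105

The H^1 norm (squared) on an interval (0, L) is
  ||u||_{H^1}^2 = ∫_0^L u(x)^2 dx + ∫_0^L u'(x)^2 dx.
Compute u'(x) = -3*x**2 - 2*x + 3.
Then u(x)^2 = x**6 + 2*x**5 - 5*x**4 - 4*x**3 + 11*x**2 - 6*x + 1 and u'(x)^2 = 9*x**4 + 12*x**3 - 14*x**2 - 12*x + 9.
Integrate each monomial from 0 to 2 using ∫_0^2 c·x^n dx = c·2^(n+1)/(n+1):
  ∫_0^2 u(x)^2 dx = ∫_0^2 (x^6 + 2*x^5 - 5*x^4 - 4*x^3 + 11*x^2 - 6*x + 1) dx. Term by term:
    ∫_0^2 x^6 dx = 128/7;  ∫_0^2 2*x^5 dx = 64/3;  ∫_0^2 -5*x^4 dx = -32;
    ∫_0^2 -4*x^3 dx = -16;  ∫_0^2 11*x^2 dx = 88/3;  ∫_0^2 -6*x dx = -12;
    ∫_0^2 1 dx = 2.
  Sum: 128/7 + 64/3 − 32 − 16 + 88/3 − 12 + 2 = 230/21.
  ∫_0^2 u'(x)^2 dx = ∫_0^2 (9*x^4 + 12*x^3 - 14*x^2 - 12*x + 9) dx. Term by term:
    ∫_0^2 9*x^4 dx = 288/5;  ∫_0^2 12*x^3 dx = 48;  ∫_0^2 -14*x^2 dx = -112/3;
    ∫_0^2 -12*x dx = -24;  ∫_0^2 9 dx = 18.
  Sum: 288/5 + 48 − 112/3 − 24 + 18 = 934/15.
Adding: ||u||_{H^1}^2 = 230/21 + 934/15 = 7688/105.


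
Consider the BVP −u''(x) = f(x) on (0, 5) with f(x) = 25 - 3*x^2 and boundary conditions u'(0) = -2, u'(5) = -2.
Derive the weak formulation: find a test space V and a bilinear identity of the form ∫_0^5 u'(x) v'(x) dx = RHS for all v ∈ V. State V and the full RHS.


V = H^1(0, 5) (v unrestricted at boundary; u is determined up to an additive constant); weak form: ∫_0^5 u'v' dx = ∫_0^5 (25 - 3*x^2) v dx − 2·v(5) + 2·v(0) for all v ∈ V.

Multiply both sides by a test function v and integrate from 0 to 5:
  ∫_0^5 −u''(x) v(x) dx = ∫_0^5 f(x) v(x) dx.
Integrate the LHS by parts once:
  ∫_0^5 −u'' v dx = −[u'(x) v(x)]_0^5 + ∫_0^5 u'(x) v'(x) dx.
Thus ∫_0^5 u'(x) v'(x) dx = ∫_0^5 f(x) v(x) dx + [u'(x) v(x)]_0^5.
Choose V so that boundary terms are either known or forced to vanish.
u has inhomogeneous Neumann u'(0) = -2, u'(5) = -2. [u' v]_0^5 = (-2)·v(5) − (-2)·v(0) = − 2·v(5) + 2·v(0). Take V = H^1(0, 5); boundary term becomes part of RHS.
Weak formulation: find u (satisfying any essential BC) such that ∫_0^5 u'(x) v'(x) dx = ∫_0^5 f v dx − 2·v(5) + 2·v(0) for all v ∈ V (Neumann data are natural BCs: they enter the RHS as boundary terms).
Substituting f(x) = 25 - 3*x^2, the right-hand side is ∫_0^5 (25 - 3*x^2) v dx − 2·v(5) + 2·v(0).
Compatibility check (pure Neumann): taking v ≡ 1 ∈ V gives 0 = ∫_0^5 f dx + (-2) − (-2), i.e. ∫_0^5 f dx must equal u'(0) − u'(5) = 0. Indeed ∫_0^5 (25 - 3*x^2) dx = 0, so the data are compatible. The solution is then unique only up to an additive constant (fix it e.g. by requiring ∫_0^5 u dx = 0).


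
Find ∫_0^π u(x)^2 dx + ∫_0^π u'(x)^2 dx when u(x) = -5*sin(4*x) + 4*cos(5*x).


||u||_{H^1(0,π)}^2 = 8320/9 + 841*π/2

u'(x) = -20*sin(5*x) - 20*cos(4*x).
Expand u² and (u')² and integrate term by term on (0, π), using: for integers n ≥ 1, ∫_0^π sin²(nx) dx = ∫_0^π cos²(nx) dx = π/2; for n ≠ n', ∫_0^π sin(nx)sin(n'x) dx = ∫_0^π cos(nx)cos(n'x) dx = 0; and by product-to-sum, ∫_0^π sin(nx)cos(n'x) dx = ½∫_0^π [sin((n+n')x) + sin((n−n')x)] dx, which is 0 when n+n' is even and 2n/(n²−n'²) when n+n' is odd (it need not vanish on (0, π)).
  u² squared terms: (-5)²·∫sin(4x)² dx = 25·π/2 = 25*π/2;  (4)²·∫cos(5x)² dx = 16·π/2 = 8*π.
  u² cross terms: 2·(-5)·(4)·∫sin(4x)·cos(5x) dx = -40·(-8/9) = 320/9.
  So ∫_0^π u² dx = 25*π/2 + 8*π + 320/9 = 320/9 + 41*π/2.
  (u')² squared terms: (-20)²·∫cos(4x)² dx = 400·π/2 = 200*π;  (-20)²·∫sin(5x)² dx = 400·π/2 = 200*π.
  (u')² cross terms: 2·(-20)·(-20)·∫cos(4x)·sin(5x) dx = 800·(10/9) = 8000/9.
  So ∫_0^π (u')² dx = 200*π + 200*π + 8000/9 = 8000/9 + 400*π.
||u||_{H^1}^2 = (320/9 + 41*π/2) + (8000/9 + 400*π) = 8320/9 + 841*π/2.


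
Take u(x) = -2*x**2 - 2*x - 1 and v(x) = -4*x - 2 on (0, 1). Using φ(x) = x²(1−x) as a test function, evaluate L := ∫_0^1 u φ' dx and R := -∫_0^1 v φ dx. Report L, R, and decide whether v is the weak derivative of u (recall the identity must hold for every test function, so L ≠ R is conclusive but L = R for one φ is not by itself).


LHS = 11/30, RHS = 11/30. Yes, v = u' weakly.

u(x) = -2*x**2 - 2*x - 1, classical derivative u'(x) = -4*x - 2.
φ(x) = x²(1−x), so φ'(x) = x*(2 - 3*x).
Note φ(0) = φ(1) = 0, so the boundary term u·φ vanishes.
LHS = ∫_0^1 u(x) φ'(x) dx = ∫_0^1 (6*x^4 + 2*x^3 - x^2 - 2*x) dx. Term by term:
  ∫_0^1 6*x^4 dx = 6/5;  ∫_0^1 2*x^3 dx = 1/2;  ∫_0^1 -x^2 dx = -1/3;
  ∫_0^1 -2*x dx = -1.
Sum: 6/5 + 1/2 − 1/3 − 1 = 11/30.
So LHS = 11/30.
∫_0^1 v(x) φ(x) dx = ∫_0^1 (4*x^4 - 2*x^3 - 2*x^2) dx. Term by term:
  ∫_0^1 4*x^4 dx = 4/5;  ∫_0^1 -2*x^3 dx = -1/2;  ∫_0^1 -2*x^2 dx = -2/3.
Sum: 4/5 − 1/2 − 2/3 = -11/30.
So RHS = -∫_0^1 v(x) φ(x) dx = 11/30.
LHS = RHS, so the identity holds for this test φ.
Moreover u is smooth here and v(x) = u'(x) = -4*x - 2 pointwise, so the identity holds for every test function. Hence v is the weak derivative of u.


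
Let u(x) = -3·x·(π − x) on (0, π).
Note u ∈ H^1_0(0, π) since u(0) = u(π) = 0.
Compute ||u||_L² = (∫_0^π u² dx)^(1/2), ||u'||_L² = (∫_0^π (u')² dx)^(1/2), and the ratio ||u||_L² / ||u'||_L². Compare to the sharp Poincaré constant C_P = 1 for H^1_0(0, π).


||u||_L² / ||u'||_L² = sqrt(10)*π/10 < C_P = 1.

u(x) = -3·x·(π − x), so u'(x) = 6*x - 3*π.
u(x) = -3·x·(π − x) vanishes at x = 0 and x = π, so u ∈ H^1_0(0, π). Differentiate via the product rule and integrate the resulting polynomials term by term.
  ∫_0^π u² dx = ∫_0^π (9*x^4 - 18*π*x^3 + 9*π^2*x^2) dx. Term by term:
    ∫_0^π 9*x^4 dx = 9*π^5/5;  ∫_0^π -18*π*x^3 dx = -9*π^5/2;  ∫_0^π 9*π^2*x^2 dx = 3*π^5.
  Sum: 9*π^5/5 − 9*π^5/2 + 3*π^5 = 3*π^5/10.
  ∫_0^π (u')² dx = ∫_0^π (36*x^2 - 36*π*x + 9*π^2) dx. Term by term:
    ∫_0^π 36*x^2 dx = 12*π^3;  ∫_0^π -36*π*x dx = -18*π^3;  ∫_0^π 9*π^2 dx = 9*π^3.
  Sum: 12*π^3 − 18*π^3 + 9*π^3 = 3*π^3.
∫_0^π u² dx = 3*π^5/10, so ||u||_L² = sqrt(30)*π^(5/2)/10.
∫_0^π (u')² dx = 3*π^3, so ||u'||_L² = sqrt(3)*π^(3/2).
Ratio ||u||_L² / ||u'||_L² = sqrt(10)*π/10.
Sharp Poincaré constant on H^1_0(0, π) is C_P = L/π = 1, achieved by sin(x).
A polynomial bump cannot attain the sharp Poincaré constant (only the first sine eigenfunction does), so the ratio is strictly less than C_P, consistent with ||u||_L² ≤ C_P ||u'||_L².


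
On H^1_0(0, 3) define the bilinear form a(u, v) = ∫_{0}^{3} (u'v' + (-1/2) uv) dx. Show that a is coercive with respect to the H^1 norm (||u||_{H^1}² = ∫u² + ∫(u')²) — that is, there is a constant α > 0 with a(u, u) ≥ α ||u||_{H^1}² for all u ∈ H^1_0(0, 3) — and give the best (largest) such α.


α = (-9/2 + π^2)/(9 + π^2)

Coercivity of a(·,·) on H^1_0(0, 3) means a(u, u) ≥ α ||u||_{H^1}² for every u ∈ H^1_0.
The interval has length L = 3, and Poincaré/coercivity depend only on L. Here a(u, u) = ∫(u')² + (-1/2)·∫u².
Here c = -1/2 < 0 with |c| < (π/L)² = π^2/9, so coercivity still holds. The condition a(u,u) ≥ α||u||_{H^1}² reads (1−α)∫(u')² ≥ (α−c)∫u². Any admissible α is ≤ 1 (rapidly oscillating u have ∫u²/∫(u')² → 0), and α = 1 would force 0 ≥ (1−c)∫u², impossible since c < 1; so 1−α > 0. By the sharp Poincaré inequality on H^1_0 of an interval of length L, ∫(u')² ≥ (π/L)²∫u² with equality for the first sine mode sin(π(x−x₀)/L) (x₀ the left endpoint), so the inequality holds for all u iff (1−α)(π/L)² ≥ α − c, i.e. α ≤ ((π/L)² + c)/((π/L)² + 1) = (1 + c(L/π)²)/(1 + (L/π)²). (Direct route, valid since c ≤ 0: Poincaré gives c∫u² ≥ c(L/π)²∫(u')², so a(u,u) ≥ (1 + c(L/π)²)∫(u')², while ||u||_{H^1}² ≤ (1 + (L/π)²)∫(u')²; dividing yields the same α.) With (π/L)² = π^2/9 and c = -1/2, the largest admissible constant is α = ((π/L)² + c)/((π/L)² + 1).
Simplifying, α = (-9/2 + π^2)/(9 + π^2).


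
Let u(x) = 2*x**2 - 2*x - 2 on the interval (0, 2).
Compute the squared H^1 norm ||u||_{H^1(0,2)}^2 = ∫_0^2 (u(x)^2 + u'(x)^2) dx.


||u||_{H^1}^2 = 128/5

The H^1 norm (squared) on an interval (0, L) is
  ||u||_{H^1}^2 = ∫_0^L u(x)^2 dx + ∫_0^L u'(x)^2 dx.
Compute u'(x) = 4*x - 2.
Then u(x)^2 = 4*x**4 - 8*x**3 - 4*x**2 + 8*x + 4 and u'(x)^2 = 16*x**2 - 16*x + 4.
Integrate each monomial from 0 to 2 using ∫_0^2 c·x^n dx = c·2^(n+1)/(n+1):
  ∫_0^2 u(x)^2 dx = ∫_0^2 (4*x^4 - 8*x^3 - 4*x^2 + 8*x + 4) dx. Term by term:
    ∫_0^2 4*x^4 dx = 128/5;  ∫_0^2 -8*x^3 dx = -32;  ∫_0^2 -4*x^2 dx = -32/3;
    ∫_0^2 8*x dx = 16;  ∫_0^2 4 dx = 8.
  Sum: 128/5 − 32 − 32/3 + 16 + 8 = 104/15.
  ∫_0^2 u'(x)^2 dx = ∫_0^2 (16*x^2 - 16*x + 4) dx. Term by term:
    ∫_0^2 16*x^2 dx = 128/3;  ∫_0^2 -16*x dx = -32;  ∫_0^2 4 dx = 8.
  Sum: 128/3 − 32 + 8 = 56/3.
Adding: ||u||_{H^1}^2 = 104/15 + 56/3 = 128/5.


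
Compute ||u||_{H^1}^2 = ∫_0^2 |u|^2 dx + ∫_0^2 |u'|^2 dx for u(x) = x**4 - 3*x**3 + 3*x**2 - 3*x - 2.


||u||_{H^1}^2 = 12142/315

The H^1 norm (squared) on an interval (0, L) is
  ||u||_{H^1}^2 = ∫_0^L u(x)^2 dx + ∫_0^L u'(x)^2 dx.
Compute u'(x) = 4*x**3 - 9*x**2 + 6*x - 3.
Then u(x)^2 = x**8 - 6*x**7 + 15*x**6 - 24*x**5 + 23*x**4 - 6*x**3 - 3*x**2 + 12*x + 4 and u'(x)^2 = 16*x**6 - 72*x**5 + 129*x**4 - 132*x**3 + 90*x**2 - 36*x + 9.
Integrate each monomial from 0 to 2 using ∫_0^2 c·x^n dx = c·2^(n+1)/(n+1):
  ∫_0^2 u(x)^2 dx = ∫_0^2 (x^8 - 6*x^7 + 15*x^6 - 24*x^5 + 23*x^4 - 6*x^3 - 3*x^2 + 12*x + 4) dx. Term by term:
    ∫_0^2 x^8 dx = 512/9;  ∫_0^2 -6*x^7 dx = -192;  ∫_0^2 15*x^6 dx = 1920/7;
    ∫_0^2 -24*x^5 dx = -256;  ∫_0^2 23*x^4 dx = 736/5;  ∫_0^2 -6*x^3 dx = -24;
    ∫_0^2 -3*x^2 dx = -8;  ∫_0^2 12*x dx = 24;  ∫_0^2 4 dx = 8.
  Sum: 512/9 − 192 + 1920/7 − 256 + 736/5 − 24 − 8 + 24 + 8 = 9568/315.
  ∫_0^2 u'(x)^2 dx = ∫_0^2 (16*x^6 - 72*x^5 + 129*x^4 - 132*x^3 + 90*x^2 - 36*x + 9) dx. Term by term:
    ∫_0^2 16*x^6 dx = 2048/7;  ∫_0^2 -72*x^5 dx = -768;  ∫_0^2 129*x^4 dx = 4128/5;
    ∫_0^2 -132*x^3 dx = -528;  ∫_0^2 90*x^2 dx = 240;  ∫_0^2 -36*x dx = -72;
    ∫_0^2 9 dx = 18.
  Sum: 2048/7 − 768 + 4128/5 − 528 + 240 − 72 + 18 = 286/35.
Adding: ||u||_{H^1}^2 = 9568/315 + 286/35 = 12142/315.


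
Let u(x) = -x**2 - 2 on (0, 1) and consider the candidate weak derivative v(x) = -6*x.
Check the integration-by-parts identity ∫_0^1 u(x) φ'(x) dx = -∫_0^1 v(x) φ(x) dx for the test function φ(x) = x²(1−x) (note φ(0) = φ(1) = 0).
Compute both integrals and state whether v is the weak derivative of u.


LHS = 1/10, RHS = 3/10. No, v is not the weak derivative of u.

u(x) = -x**2 - 2, classical derivative u'(x) = -2*x.
φ(x) = x²(1−x), so φ'(x) = x*(2 - 3*x).
Note φ(0) = φ(1) = 0, so the boundary term u·φ vanishes.
LHS = ∫_0^1 u(x) φ'(x) dx = ∫_0^1 (3*x^4 - 2*x^3 + 6*x^2 - 4*x) dx. Term by term:
  ∫_0^1 3*x^4 dx = 3/5;  ∫_0^1 -2*x^3 dx = -1/2;  ∫_0^1 6*x^2 dx = 2;
  ∫_0^1 -4*x dx = -2.
Sum: 3/5 − 1/2 + 2 − 2 = 1/10.
So LHS = 1/10.
∫_0^1 v(x) φ(x) dx = ∫_0^1 (6*x^4 - 6*x^3) dx. Term by term:
  ∫_0^1 6*x^4 dx = 6/5;  ∫_0^1 -6*x^3 dx = -3/2.
Sum: 6/5 − 3/2 = -3/10.
So RHS = -∫_0^1 v(x) φ(x) dx = 3/10.
LHS − RHS = -1/5 ≠ 0, so the identity fails.
(For a valid weak derivative the identity must hold for EVERY test function, in particular this one. The failure shows v is NOT the weak derivative of u.)
Correct weak derivative would be u'(x) = -2*x.


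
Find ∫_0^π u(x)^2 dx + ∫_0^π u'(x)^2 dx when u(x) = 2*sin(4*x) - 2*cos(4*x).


||u||_{H^1(0,π)}^2 = 68*π

u'(x) = 8*sin(4*x) + 8*cos(4*x).
Expand u² and (u')² and integrate term by term on (0, π), using: for integers n ≥ 1, ∫_0^π sin²(nx) dx = ∫_0^π cos²(nx) dx = π/2; for n ≠ n', ∫_0^π sin(nx)sin(n'x) dx = ∫_0^π cos(nx)cos(n'x) dx = 0; and by product-to-sum, ∫_0^π sin(nx)cos(n'x) dx = ½∫_0^π [sin((n+n')x) + sin((n−n')x)] dx, which is 0 when n+n' is even and 2n/(n²−n'²) when n+n' is odd (it need not vanish on (0, π)).
  u² squared terms: (-2)²·∫cos(4x)² dx = 4·π/2 = 2*π;  (2)²·∫sin(4x)² dx = 4·π/2 = 2*π.
  u² cross terms: 2·(-2)·(2)·∫cos(4x)·sin(4x) dx = -8·(0) = 0.
  So ∫_0^π u² dx = 2*π + 2*π + 0 = 4*π.
  (u')² squared terms: (8)²·∫cos(4x)² dx = 64·π/2 = 32*π;  (8)²·∫sin(4x)² dx = 64·π/2 = 32*π.
  (u')² cross terms: 2·(8)·(8)·∫cos(4x)·sin(4x) dx = 128·(0) = 0.
  So ∫_0^π (u')² dx = 32*π + 32*π + 0 = 64*π.
||u||_{H^1}^2 = (4*π) + (64*π) = 68*π.


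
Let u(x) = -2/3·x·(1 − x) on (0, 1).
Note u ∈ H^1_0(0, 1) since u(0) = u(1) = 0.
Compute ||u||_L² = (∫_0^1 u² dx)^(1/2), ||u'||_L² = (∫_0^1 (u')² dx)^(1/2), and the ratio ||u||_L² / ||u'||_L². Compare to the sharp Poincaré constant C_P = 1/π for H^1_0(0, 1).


||u||_L² / ||u'||_L² = sqrt(10)/10 < C_P = 1/π.

u(x) = -2/3·x·(1 − x), so u'(x) = 4*x/3 - 2/3.
u(x) = -2/3·x·(1 − x) vanishes at x = 0 and x = 1, so u ∈ H^1_0(0, 1). Differentiate via the product rule and integrate the resulting polynomials term by term.
  ∫_0^1 u² dx = ∫_0^1 (4*x^4/9 - 8*x^3/9 + 4*x^2/9) dx. Term by term:
    ∫_0^1 4*x^4/9 dx = 4/45;  ∫_0^1 -8*x^3/9 dx = -2/9;  ∫_0^1 4*x^2/9 dx = 4/27.
  Sum: 4/45 − 2/9 + 4/27 = 2/135.
  ∫_0^1 (u')² dx = ∫_0^1 (16*x^2/9 - 16*x/9 + 4/9) dx. Term by term:
    ∫_0^1 16*x^2/9 dx = 16/27;  ∫_0^1 -16*x/9 dx = -8/9;  ∫_0^1 4/9 dx = 4/9.
  Sum: 16/27 − 8/9 + 4/9 = 4/27.
∫_0^1 u² dx = 2/135, so ||u||_L² = sqrt(30)/45.
∫_0^1 (u')² dx = 4/27, so ||u'||_L² = 2*sqrt(3)/9.
Ratio ||u||_L² / ||u'||_L² = sqrt(10)/10.
Sharp Poincaré constant on H^1_0(0, 1) is C_P = L/π = 1/π, achieved by sin(π·x).
A polynomial bump cannot attain the sharp Poincaré constant (only the first sine eigenfunction does), so the ratio is strictly less than C_P, consistent with ||u||_L² ≤ C_P ||u'||_L².


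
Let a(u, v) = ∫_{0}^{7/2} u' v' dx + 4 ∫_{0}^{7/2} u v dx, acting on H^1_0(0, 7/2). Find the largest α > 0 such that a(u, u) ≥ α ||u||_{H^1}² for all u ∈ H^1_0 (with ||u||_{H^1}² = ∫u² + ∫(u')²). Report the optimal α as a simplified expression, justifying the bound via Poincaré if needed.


α = 1

Coercivity of a(·,·) on H^1_0(0, 7/2) means a(u, u) ≥ α ||u||_{H^1}² for every u ∈ H^1_0.
The interval has length L = 7/2, and Poincaré/coercivity depend only on L. Here a(u, u) = ∫(u')² + (4)·∫u².
Here c = 4 ≥ 1, so a(u,u) = ∫(u')² + c∫u² ≥ ∫(u')² + ∫u² = ||u||_{H^1}², i.e. α = 1 works. No larger α is possible: a(u,u) ≥ α||u||_{H^1}² means (1−α)∫(u')² ≥ (α−c)∫u², and for the modes u_n = sin(nπ(x−x₀)/L) (x₀ the left endpoint) one has ∫u_n²/∫(u_n')² = (L/(nπ))² → 0, so a(u_n,u_n)/||u_n||_{H^1}² → 1. Hence the optimal constant is α = 1.
Therefore α = 1.


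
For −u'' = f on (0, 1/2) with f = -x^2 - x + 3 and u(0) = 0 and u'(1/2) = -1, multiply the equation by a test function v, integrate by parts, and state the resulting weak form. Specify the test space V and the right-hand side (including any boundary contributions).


V = {v ∈ H^1(0, 1/2) : v(0) = 0} (test functions vanish at x = 0 where u is specified); weak form: ∫_0^1/2 u'v' dx = ∫_0^1/2 (-x^2 - x + 3) v dx − v(1/2) for all v ∈ V.

Multiply both sides by a test function v and integrate from 0 to 1/2:
  ∫_0^1/2 −u''(x) v(x) dx = ∫_0^1/2 f(x) v(x) dx.
Integrate the LHS by parts once:
  ∫_0^1/2 −u'' v dx = −[u'(x) v(x)]_0^1/2 + ∫_0^1/2 u'(x) v'(x) dx.
Thus ∫_0^1/2 u'(x) v'(x) dx = ∫_0^1/2 f(x) v(x) dx + [u'(x) v(x)]_0^1/2.
Choose V so that boundary terms are either known or forced to vanish.
Mixed BC: u(0) = 0 (Dirichlet) and u'(1/2) = -1 (Neumann). Define V = {v ∈ H^1(0, 1/2) : v(0) = 0}. Then [u' v]_0^1/2 = u'(1/2)·v(1/2) − u'(0)·0 = − v(1/2).
Weak formulation: find u (satisfying any essential BC) such that ∫_0^1/2 u'(x) v'(x) dx = ∫_0^1/2 f v dx − v(1/2) for all v ∈ V (Dirichlet at 0 absorbed into V; Neumann datum at x = 1/2 contributes the boundary term).
Substituting f(x) = -x^2 - x + 3, the right-hand side is ∫_0^1/2 (-x^2 - x + 3) v dx − v(1/2).


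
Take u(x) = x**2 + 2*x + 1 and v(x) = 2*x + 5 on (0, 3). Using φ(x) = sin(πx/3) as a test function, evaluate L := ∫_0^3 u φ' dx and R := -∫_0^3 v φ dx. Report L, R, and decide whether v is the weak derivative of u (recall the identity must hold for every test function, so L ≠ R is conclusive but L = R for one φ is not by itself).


LHS = -30/π, RHS = -48/π. No, v is not the weak derivative of u.

u(x) = x**2 + 2*x + 1, classical derivative u'(x) = 2*x + 2.
φ(x) = sin(πx/3), so φ'(x) = π*cos(π*x/3)/3.
Note φ(0) = φ(3) = 0, so the boundary term u·φ vanishes.
LHS = ∫_0^3 u(x) φ'(x) dx = ∫_0^3 (π*x^2*cos(π*x/3)/3 + 2*π*x*cos(π*x/3)/3 + π*cos(π*x/3)/3) dx. Term by term:
  ∫_0^3 π*cos(π*x/3)/3 dx = 0;  ∫_0^3 π*x^2*cos(π*x/3)/3 dx = -18/π;  ∫_0^3 2*π*x*cos(π*x/3)/3 dx = -12/π.
Sum: 0 − 18/π − 12/π = -30/π.
So LHS = -30/π.
∫_0^3 v(x) φ(x) dx = ∫_0^3 (2*x*sin(π*x/3) + 5*sin(π*x/3)) dx. Term by term:
  ∫_0^3 5*sin(π*x/3) dx = 30/π;  ∫_0^3 2*x*sin(π*x/3) dx = 18/π.
Sum: 30/π + 18/π = 48/π.
So RHS = -∫_0^3 v(x) φ(x) dx = -48/π.
LHS − RHS = 18/π ≠ 0, so the identity fails.
(For a valid weak derivative the identity must hold for EVERY test function, in particular this one. The failure shows v is NOT the weak derivative of u.)
Correct weak derivative would be u'(x) = 2*x + 2.
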